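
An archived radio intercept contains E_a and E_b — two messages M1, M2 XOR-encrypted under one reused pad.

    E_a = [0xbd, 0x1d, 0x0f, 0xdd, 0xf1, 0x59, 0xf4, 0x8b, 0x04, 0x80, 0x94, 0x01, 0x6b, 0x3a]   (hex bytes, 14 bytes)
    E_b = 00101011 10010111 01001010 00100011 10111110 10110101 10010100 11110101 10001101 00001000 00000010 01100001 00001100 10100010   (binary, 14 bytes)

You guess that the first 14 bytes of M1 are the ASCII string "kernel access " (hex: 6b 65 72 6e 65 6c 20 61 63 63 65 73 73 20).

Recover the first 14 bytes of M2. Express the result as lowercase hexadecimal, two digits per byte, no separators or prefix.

fdef37902a80401feaebf31314b8

First, E_a ⊕ E_b = (M1 ⊕ K) ⊕ (M2 ⊕ K) = M1 ⊕ M2, so the key drops out. Then M2 = (M1 ⊕ M2) ⊕ M1 over the first 14 bytes.
byte 0: (bd ^ 2b) ^ 6b = 96 ^ 6b = fd
byte 1: (1d ^ 97) ^ 65 = 8a ^ 65 = ef
byte 2: (0f ^ 4a) ^ 72 = 45 ^ 72 = 37
byte 3: (dd ^ 23) ^ 6e = fe ^ 6e = 90
byte 4: (f1 ^ be) ^ 65 = 4f ^ 65 = 2a
byte 5: (59 ^ b5) ^ 6c = ec ^ 6c = 80
byte 6: (f4 ^ 94) ^ 20 = 60 ^ 20 = 40
byte 7: (8b ^ f5) ^ 61 = 7e ^ 61 = 1f
byte 8: (04 ^ 8d) ^ 63 = 89 ^ 63 = ea
byte 9: (80 ^ 08) ^ 63 = 88 ^ 63 = eb
byte 10: (94 ^ 02) ^ 65 = 96 ^ 65 = f3
byte 11: (01 ^ 61) ^ 73 = 60 ^ 73 = 13
byte 12: (6b ^ 0c) ^ 73 = 67 ^ 73 = 14
byte 13: (3a ^ a2) ^ 20 = 98 ^ 20 = b8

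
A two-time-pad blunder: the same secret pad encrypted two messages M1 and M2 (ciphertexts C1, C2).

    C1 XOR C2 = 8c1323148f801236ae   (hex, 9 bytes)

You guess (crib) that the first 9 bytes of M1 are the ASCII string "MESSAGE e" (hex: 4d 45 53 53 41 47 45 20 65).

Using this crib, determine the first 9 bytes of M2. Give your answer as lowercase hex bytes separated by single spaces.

c1 56 70 47 ce c7 57 16 cb

Since C1 ⊕ C2 = M1 ⊕ M2, XORing with the guessed M1 bytes yields the corresponding M2 bytes: M2 = (C1 ⊕ C2) ⊕ M1.
byte 0: 10001100 ⊕ 01001101 = 11000001
byte 1: 00010011 ⊕ 01000101 = 01010110
byte 2: 00100011 ⊕ 01010011 = 01110000
byte 3: 00010100 ⊕ 01010011 = 01000111
byte 4: 10001111 ⊕ 01000001 = 11001110
byte 5: 10000000 ⊕ 01000111 = 11000111
byte 6: 00010010 ⊕ 01000101 = 01010111
byte 7: 00110110 ⊕ 00100000 = 00010110
byte 8: 10101110 ⊕ 01100101 = 11001011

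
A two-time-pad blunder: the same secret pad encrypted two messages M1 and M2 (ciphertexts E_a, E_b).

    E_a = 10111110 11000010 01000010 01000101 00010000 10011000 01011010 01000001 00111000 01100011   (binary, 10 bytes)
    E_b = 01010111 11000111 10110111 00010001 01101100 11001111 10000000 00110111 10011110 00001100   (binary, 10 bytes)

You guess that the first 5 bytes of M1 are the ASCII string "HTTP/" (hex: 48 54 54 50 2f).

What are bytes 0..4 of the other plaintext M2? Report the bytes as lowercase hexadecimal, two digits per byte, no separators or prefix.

First, E_a ⊕ E_b = (M1 ⊕ K) ⊕ (M2 ⊕ K) = M1 ⊕ M2, so the key drops out. Then M2 = (M1 ⊕ M2) ⊕ M1 over the first 5 bytes.
byte 0: (be ⊕ 57) ⊕ 48 = e9 ⊕ 48 = a1
byte 1: (c2 ⊕ c7) ⊕ 54 = 05 ⊕ 54 = 51
byte 2: (42 ⊕ b7) ⊕ 54 = f5 ⊕ 54 = a1
byte 3: (45 ⊕ 11) ⊕ 50 = 54 ⊕ 50 = 04
byte 4: (10 ⊕ 6c) ⊕ 2f = 7c ⊕ 2f = 53

a151a10453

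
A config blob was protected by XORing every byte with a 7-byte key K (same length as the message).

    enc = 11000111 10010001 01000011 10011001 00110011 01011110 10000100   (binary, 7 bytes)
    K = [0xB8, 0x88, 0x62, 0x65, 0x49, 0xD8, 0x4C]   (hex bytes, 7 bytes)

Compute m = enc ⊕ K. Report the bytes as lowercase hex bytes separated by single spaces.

7f 19 21 fc 7a 86 c8

c7 ⊕ b8 = 7f
91 ⊕ 88 = 19
43 ⊕ 62 = 21
99 ⊕ 65 = fc
33 ⊕ 49 = 7a
5e ⊕ d8 = 86
84 ⊕ 4c = c8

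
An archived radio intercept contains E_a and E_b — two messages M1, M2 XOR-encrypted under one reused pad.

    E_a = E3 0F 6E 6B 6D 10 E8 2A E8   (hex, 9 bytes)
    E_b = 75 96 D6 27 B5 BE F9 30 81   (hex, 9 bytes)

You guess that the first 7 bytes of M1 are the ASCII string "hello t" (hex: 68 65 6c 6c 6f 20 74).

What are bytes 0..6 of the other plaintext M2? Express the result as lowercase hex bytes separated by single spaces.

fe fc d4 20 b7 8e 65

First, E_a ⊕ E_b = (M1 ⊕ K) ⊕ (M2 ⊕ K) = M1 ⊕ M2, so the key drops out. Then M2 = (M1 ⊕ M2) ⊕ M1 over the first 7 bytes.
byte 0: (e3 xor 75) xor 68 = 96 xor 68 = fe
byte 1: (0f xor 96) xor 65 = 99 xor 65 = fc
byte 2: (6e xor d6) xor 6c = b8 xor 6c = d4
byte 3: (6b xor 27) xor 6c = 4c xor 6c = 20
byte 4: (6d xor b5) xor 6f = d8 xor 6f = b7
byte 5: (10 xor be) xor 20 = ae xor 20 = 8e
byte 6: (e8 xor f9) xor 74 = 11 xor 74 = 65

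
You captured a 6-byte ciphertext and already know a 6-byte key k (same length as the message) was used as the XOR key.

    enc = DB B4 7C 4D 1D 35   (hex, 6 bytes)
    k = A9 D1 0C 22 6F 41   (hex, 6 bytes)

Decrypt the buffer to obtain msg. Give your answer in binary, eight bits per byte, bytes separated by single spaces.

01110010 01100101 01110000 01101111 01110010 01110100

db xor a9 = 72
b4 xor d1 = 65
7c xor 0c = 70
4d xor 22 = 6f
1d xor 6f = 72
35 xor 41 = 74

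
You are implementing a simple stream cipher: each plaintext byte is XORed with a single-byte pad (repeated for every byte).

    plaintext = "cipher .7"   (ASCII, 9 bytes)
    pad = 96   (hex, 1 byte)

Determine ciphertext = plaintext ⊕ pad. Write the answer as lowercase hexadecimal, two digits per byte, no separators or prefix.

The 1-byte key repeats, so the effective keystream is 96 96 96 96 96 96 96 96 96.
byte 0: 63 ^ 96 = f5
byte 1: 69 ^ 96 = ff
byte 2: 70 ^ 96 = e6
byte 3: 68 ^ 96 = fe
byte 4: 65 ^ 96 = f3
byte 5: 72 ^ 96 = e4
byte 6: 20 ^ 96 = b6
byte 7: 2e ^ 96 = b8
byte 8: 37 ^ 96 = a1

f5ffe6fef3e4b6b8a1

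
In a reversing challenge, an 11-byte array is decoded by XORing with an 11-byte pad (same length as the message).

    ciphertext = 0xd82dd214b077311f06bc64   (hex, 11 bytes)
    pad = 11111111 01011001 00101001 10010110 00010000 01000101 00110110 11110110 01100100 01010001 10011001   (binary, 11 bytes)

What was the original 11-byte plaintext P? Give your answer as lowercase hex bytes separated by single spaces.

XOR is its own inverse, so applying the key byte-wise gives the result directly.
216 XOR 255 =  39
 45 XOR  89 = 116
210 XOR  41 = 251
 20 XOR 150 = 130
176 XOR  16 = 160
119 XOR  69 =  50
 49 XOR  54 =   7
 31 XOR 246 = 233
  6 XOR 100 =  98
188 XOR  81 = 237
100 XOR 153 = 253

27 74 fb 82 a0 32 07 e9 62 ed fd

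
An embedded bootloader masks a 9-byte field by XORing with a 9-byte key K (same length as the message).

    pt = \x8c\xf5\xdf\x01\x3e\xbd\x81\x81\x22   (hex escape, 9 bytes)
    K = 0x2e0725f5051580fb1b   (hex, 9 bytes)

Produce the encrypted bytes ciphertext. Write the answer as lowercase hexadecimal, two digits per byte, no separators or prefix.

XOR is its own inverse, so applying the key byte-wise gives the result directly.
byte 0: 8c ^ 2e = a2
byte 1: f5 ^ 07 = f2
byte 2: df ^ 25 = fa
byte 3: 01 ^ f5 = f4
byte 4: 3e ^ 05 = 3b
byte 5: bd ^ 15 = a8
byte 6: 81 ^ 80 = 01
byte 7: 81 ^ fb = 7a
byte 8: 22 ^ 1b = 39

a2f2faf43ba8017a39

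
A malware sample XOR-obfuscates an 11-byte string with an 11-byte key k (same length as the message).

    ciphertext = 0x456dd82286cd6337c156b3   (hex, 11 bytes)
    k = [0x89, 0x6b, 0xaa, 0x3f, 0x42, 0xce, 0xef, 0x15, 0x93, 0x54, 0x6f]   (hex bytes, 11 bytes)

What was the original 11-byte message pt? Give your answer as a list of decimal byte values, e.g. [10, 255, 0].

byte 0: 45 xor 89 = cc
byte 1: 6d xor 6b = 06
byte 2: d8 xor aa = 72
byte 3: 22 xor 3f = 1d
byte 4: 86 xor 42 = c4
byte 5: cd xor ce = 03
byte 6: 63 xor ef = 8c
byte 7: 37 xor 15 = 22
byte 8: c1 xor 93 = 52
byte 9: 56 xor 54 = 02
byte 10: b3 xor 6f = dc

[204, 6, 114, 29, 196, 3, 140, 34, 82, 2, 220]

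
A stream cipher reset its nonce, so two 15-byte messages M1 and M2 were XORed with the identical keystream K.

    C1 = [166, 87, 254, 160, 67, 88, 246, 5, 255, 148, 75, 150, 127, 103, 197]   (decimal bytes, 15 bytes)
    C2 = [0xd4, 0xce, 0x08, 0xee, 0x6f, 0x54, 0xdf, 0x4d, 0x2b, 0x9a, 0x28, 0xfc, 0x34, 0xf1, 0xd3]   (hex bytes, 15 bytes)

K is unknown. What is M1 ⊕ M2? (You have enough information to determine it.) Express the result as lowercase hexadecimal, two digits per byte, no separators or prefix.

7299f64e2c0c2948d40e636a4b9616

C1 ⊕ C2 = (M1 ⊕ K) ⊕ (M2 ⊕ K) = M1 ⊕ M2 — the shared key cancels under XOR.
166 ⊕ 212 = 114
 87 ⊕ 206 = 153
254 ⊕   8 = 246
160 ⊕ 238 =  78
 67 ⊕ 111 =  44
 88 ⊕  84 =  12
246 ⊕ 223 =  41
  5 ⊕  77 =  72
255 ⊕  43 = 212
148 ⊕ 154 =  14
 75 ⊕  40 =  99
150 ⊕ 252 = 106
127 ⊕  52 =  75
103 ⊕ 241 = 150
197 ⊕ 211 =  22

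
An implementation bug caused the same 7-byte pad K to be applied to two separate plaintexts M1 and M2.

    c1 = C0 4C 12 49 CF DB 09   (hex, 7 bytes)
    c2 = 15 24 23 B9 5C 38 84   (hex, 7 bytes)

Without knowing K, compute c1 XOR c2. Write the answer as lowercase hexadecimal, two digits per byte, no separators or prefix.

c1 ⊕ c2 = (M1 ⊕ K) ⊕ (M2 ⊕ K) = M1 ⊕ M2 — the shared key cancels under XOR.
11000000 ⊕ 00010101 = 11010101
01001100 ⊕ 00100100 = 01101000
00010010 ⊕ 00100011 = 00110001
01001001 ⊕ 10111001 = 11110000
11001111 ⊕ 01011100 = 10010011
11011011 ⊕ 00111000 = 11100011
00001001 ⊕ 10000100 = 10001101

d56831f093e38d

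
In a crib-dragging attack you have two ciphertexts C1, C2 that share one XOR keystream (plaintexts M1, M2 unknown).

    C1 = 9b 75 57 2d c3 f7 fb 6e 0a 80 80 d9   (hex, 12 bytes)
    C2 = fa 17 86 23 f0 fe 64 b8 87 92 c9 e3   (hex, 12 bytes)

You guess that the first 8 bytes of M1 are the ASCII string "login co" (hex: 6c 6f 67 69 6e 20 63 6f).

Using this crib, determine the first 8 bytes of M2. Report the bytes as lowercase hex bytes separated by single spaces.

0d 0d b6 67 5d 29 fc b9

First, C1 ⊕ C2 = (M1 ⊕ K) ⊕ (M2 ⊕ K) = M1 ⊕ M2, so the key drops out. Then M2 = (M1 ⊕ M2) ⊕ M1 over the first 8 bytes.
byte 0: (9b ^ fa) ^ 6c = 61 ^ 6c = 0d
byte 1: (75 ^ 17) ^ 6f = 62 ^ 6f = 0d
byte 2: (57 ^ 86) ^ 67 = d1 ^ 67 = b6
byte 3: (2d ^ 23) ^ 69 = 0e ^ 69 = 67
byte 4: (c3 ^ f0) ^ 6e = 33 ^ 6e = 5d
byte 5: (f7 ^ fe) ^ 20 = 09 ^ 20 = 29
byte 6: (fb ^ 64) ^ 63 = 9f ^ 63 = fc
byte 7: (6e ^ b8) ^ 6f = d6 ^ 6f = b9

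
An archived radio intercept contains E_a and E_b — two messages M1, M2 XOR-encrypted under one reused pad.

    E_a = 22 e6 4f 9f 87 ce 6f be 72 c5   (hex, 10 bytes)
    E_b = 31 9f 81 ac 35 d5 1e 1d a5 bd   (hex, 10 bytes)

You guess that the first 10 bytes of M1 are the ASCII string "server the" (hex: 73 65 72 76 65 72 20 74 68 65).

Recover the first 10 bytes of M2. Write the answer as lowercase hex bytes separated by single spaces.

60 1c bc 45 d7 69 51 d7 bf 1d

First, E_a ⊕ E_b = (M1 ⊕ K) ⊕ (M2 ⊕ K) = M1 ⊕ M2, so the key drops out. Then M2 = (M1 ⊕ M2) ⊕ M1 over the first 10 bytes.
byte 0: (22 xor 31) xor 73 = 13 xor 73 = 60
byte 1: (e6 xor 9f) xor 65 = 79 xor 65 = 1c
byte 2: (4f xor 81) xor 72 = ce xor 72 = bc
byte 3: (9f xor ac) xor 76 = 33 xor 76 = 45
byte 4: (87 xor 35) xor 65 = b2 xor 65 = d7
byte 5: (ce xor d5) xor 72 = 1b xor 72 = 69
byte 6: (6f xor 1e) xor 20 = 71 xor 20 = 51
byte 7: (be xor 1d) xor 74 = a3 xor 74 = d7
byte 8: (72 xor a5) xor 68 = d7 xor 68 = bf
byte 9: (c5 xor bd) xor 65 = 78 xor 65 = 1d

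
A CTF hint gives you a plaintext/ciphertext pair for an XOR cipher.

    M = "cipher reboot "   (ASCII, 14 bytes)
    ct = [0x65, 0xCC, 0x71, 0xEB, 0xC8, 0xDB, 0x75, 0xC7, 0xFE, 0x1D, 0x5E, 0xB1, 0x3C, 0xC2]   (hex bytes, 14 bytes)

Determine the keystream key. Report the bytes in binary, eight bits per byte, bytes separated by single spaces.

00000110 10100101 00000001 10000011 10101101 10101001 01010101 10110101 10011011 01111111 00110001 11011110 01001000 11100010

Since ct = M ⊕ key, XORing both sides with M gives key = M ⊕ ct.
01100011 xor 01100101 = 00000110
01101001 xor 11001100 = 10100101
01110000 xor 01110001 = 00000001
01101000 xor 11101011 = 10000011
01100101 xor 11001000 = 10101101
01110010 xor 11011011 = 10101001
00100000 xor 01110101 = 01010101
01110010 xor 11000111 = 10110101
01100101 xor 11111110 = 10011011
01100010 xor 00011101 = 01111111
01101111 xor 01011110 = 00110001
01101111 xor 10110001 = 11011110
01110100 xor 00111100 = 01001000
00100000 xor 11000010 = 11100010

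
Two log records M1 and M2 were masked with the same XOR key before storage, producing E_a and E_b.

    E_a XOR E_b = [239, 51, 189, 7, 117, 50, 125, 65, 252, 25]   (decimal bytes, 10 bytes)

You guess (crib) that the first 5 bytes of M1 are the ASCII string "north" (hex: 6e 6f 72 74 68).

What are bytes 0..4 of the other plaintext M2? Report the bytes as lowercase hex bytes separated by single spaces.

Since E_a ⊕ E_b = M1 ⊕ M2, XORing with the guessed M1 bytes yields the corresponding M2 bytes: M2 = (E_a ⊕ E_b) ⊕ M1.
ef ^ 6e = 81
33 ^ 6f = 5c
bd ^ 72 = cf
07 ^ 74 = 73
75 ^ 68 = 1d

81 5c cf 73 1d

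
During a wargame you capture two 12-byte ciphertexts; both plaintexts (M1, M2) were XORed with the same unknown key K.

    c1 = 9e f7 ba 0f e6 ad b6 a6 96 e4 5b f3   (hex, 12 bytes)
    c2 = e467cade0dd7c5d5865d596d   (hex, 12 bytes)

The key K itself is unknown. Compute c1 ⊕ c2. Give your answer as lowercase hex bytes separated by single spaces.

c1 ⊕ c2 = (M1 ⊕ K) ⊕ (M2 ⊕ K) = M1 ⊕ M2 — the shared key cancels under XOR.
9e ⊕ e4 = 7a
f7 ⊕ 67 = 90
ba ⊕ ca = 70
0f ⊕ de = d1
e6 ⊕ 0d = eb
ad ⊕ d7 = 7a
b6 ⊕ c5 = 73
a6 ⊕ d5 = 73
96 ⊕ 86 = 10
e4 ⊕ 5d = b9
5b ⊕ 59 = 02
f3 ⊕ 6d = 9e

7a 90 70 d1 eb 7a 73 73 10 b9 02 9e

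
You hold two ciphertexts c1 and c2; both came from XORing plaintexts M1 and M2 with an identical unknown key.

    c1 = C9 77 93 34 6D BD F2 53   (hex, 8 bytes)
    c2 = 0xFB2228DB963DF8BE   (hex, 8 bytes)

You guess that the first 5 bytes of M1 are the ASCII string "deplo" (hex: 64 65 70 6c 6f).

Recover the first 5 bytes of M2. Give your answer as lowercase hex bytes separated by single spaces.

First, c1 ⊕ c2 = (M1 ⊕ K) ⊕ (M2 ⊕ K) = M1 ⊕ M2, so the key drops out. Then M2 = (M1 ⊕ M2) ⊕ M1 over the first 5 bytes.
byte 0: (c9 ⊕ fb) ⊕ 64 = 32 ⊕ 64 = 56
byte 1: (77 ⊕ 22) ⊕ 65 = 55 ⊕ 65 = 30
byte 2: (93 ⊕ 28) ⊕ 70 = bb ⊕ 70 = cb
byte 3: (34 ⊕ db) ⊕ 6c = ef ⊕ 6c = 83
byte 4: (6d ⊕ 96) ⊕ 6f = fb ⊕ 6f = 94

56 30 cb 83 94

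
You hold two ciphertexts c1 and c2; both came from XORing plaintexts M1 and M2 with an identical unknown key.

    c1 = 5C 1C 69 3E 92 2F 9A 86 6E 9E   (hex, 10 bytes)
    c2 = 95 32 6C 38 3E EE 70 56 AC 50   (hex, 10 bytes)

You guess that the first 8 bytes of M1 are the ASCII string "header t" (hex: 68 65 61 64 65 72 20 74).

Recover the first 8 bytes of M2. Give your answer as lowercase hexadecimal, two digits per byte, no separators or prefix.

First, c1 ⊕ c2 = (M1 ⊕ K) ⊕ (M2 ⊕ K) = M1 ⊕ M2, so the key drops out. Then M2 = (M1 ⊕ M2) ⊕ M1 over the first 8 bytes.
byte 0: (5c ^ 95) ^ 68 = c9 ^ 68 = a1
byte 1: (1c ^ 32) ^ 65 = 2e ^ 65 = 4b
byte 2: (69 ^ 6c) ^ 61 = 05 ^ 61 = 64
byte 3: (3e ^ 38) ^ 64 = 06 ^ 64 = 62
byte 4: (92 ^ 3e) ^ 65 = ac ^ 65 = c9
byte 5: (2f ^ ee) ^ 72 = c1 ^ 72 = b3
byte 6: (9a ^ 70) ^ 20 = ea ^ 20 = ca
byte 7: (86 ^ 56) ^ 74 = d0 ^ 74 = a4

a14b6462c9b3caa4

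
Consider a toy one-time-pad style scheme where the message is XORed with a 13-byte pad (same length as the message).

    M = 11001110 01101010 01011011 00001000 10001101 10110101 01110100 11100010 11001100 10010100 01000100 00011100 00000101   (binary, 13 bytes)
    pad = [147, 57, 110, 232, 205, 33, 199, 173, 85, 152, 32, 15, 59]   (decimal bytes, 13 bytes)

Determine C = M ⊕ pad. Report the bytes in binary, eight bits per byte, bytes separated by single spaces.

01011101 01010011 00110101 11100000 01000000 10010100 10110011 01001111 10011001 00001100 01100100 00010011 00111110

XOR is its own inverse, so applying the key byte-wise gives the result directly.
11001110 ^ 10010011 = 01011101
01101010 ^ 00111001 = 01010011
01011011 ^ 01101110 = 00110101
00001000 ^ 11101000 = 11100000
10001101 ^ 11001101 = 01000000
10110101 ^ 00100001 = 10010100
01110100 ^ 11000111 = 10110011
11100010 ^ 10101101 = 01001111
11001100 ^ 01010101 = 10011001
10010100 ^ 10011000 = 00001100
01000100 ^ 00100000 = 01100100
00011100 ^ 00001111 = 00010011
00000101 ^ 00111011 = 00111110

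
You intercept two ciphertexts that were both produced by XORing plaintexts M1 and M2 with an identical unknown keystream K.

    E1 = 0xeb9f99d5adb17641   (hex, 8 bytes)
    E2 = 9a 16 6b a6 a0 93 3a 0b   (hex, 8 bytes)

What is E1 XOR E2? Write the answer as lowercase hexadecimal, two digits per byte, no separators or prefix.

7189f2730d224c4a

E1 ⊕ E2 = (M1 ⊕ K) ⊕ (M2 ⊕ K) = M1 ⊕ M2 — the shared key cancels under XOR.
byte 0: 235 ^ 154 = 113
byte 1: 159 ^  22 = 137
byte 2: 153 ^ 107 = 242
byte 3: 213 ^ 166 = 115
byte 4: 173 ^ 160 =  13
byte 5: 177 ^ 147 =  34
byte 6: 118 ^  58 =  76
byte 7:  65 ^  11 =  74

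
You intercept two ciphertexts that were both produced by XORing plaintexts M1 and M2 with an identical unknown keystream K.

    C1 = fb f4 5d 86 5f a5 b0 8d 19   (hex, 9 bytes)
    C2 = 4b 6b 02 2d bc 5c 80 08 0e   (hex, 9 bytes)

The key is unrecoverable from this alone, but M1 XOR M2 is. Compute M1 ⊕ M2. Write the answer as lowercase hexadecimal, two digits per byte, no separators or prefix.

b09f5fabe3f9308517

C1 ⊕ C2 = (M1 ⊕ K) ⊕ (M2 ⊕ K) = M1 ⊕ M2 — the shared key cancels under XOR.
byte 0: 251 ^  75 = 176
byte 1: 244 ^ 107 = 159
byte 2:  93 ^   2 =  95
byte 3: 134 ^  45 = 171
byte 4:  95 ^ 188 = 227
byte 5: 165 ^  92 = 249
byte 6: 176 ^ 128 =  48
byte 7: 141 ^   8 = 133
byte 8:  25 ^  14 =  23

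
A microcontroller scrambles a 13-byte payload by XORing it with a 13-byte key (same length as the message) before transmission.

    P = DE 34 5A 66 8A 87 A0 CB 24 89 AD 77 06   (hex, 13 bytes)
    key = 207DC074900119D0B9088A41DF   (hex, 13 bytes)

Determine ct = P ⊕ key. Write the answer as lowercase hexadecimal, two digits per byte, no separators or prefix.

fe499a121a86b91b9d812736d9

XOR is its own inverse, so applying the key byte-wise gives the result directly.
byte 0: de ⊕ 20 = fe
byte 1: 34 ⊕ 7d = 49
byte 2: 5a ⊕ c0 = 9a
byte 3: 66 ⊕ 74 = 12
byte 4: 8a ⊕ 90 = 1a
byte 5: 87 ⊕ 01 = 86
byte 6: a0 ⊕ 19 = b9
byte 7: cb ⊕ d0 = 1b
byte 8: 24 ⊕ b9 = 9d
byte 9: 89 ⊕ 08 = 81
byte 10: ad ⊕ 8a = 27
byte 11: 77 ⊕ 41 = 36
byte 12: 06 ⊕ df = d9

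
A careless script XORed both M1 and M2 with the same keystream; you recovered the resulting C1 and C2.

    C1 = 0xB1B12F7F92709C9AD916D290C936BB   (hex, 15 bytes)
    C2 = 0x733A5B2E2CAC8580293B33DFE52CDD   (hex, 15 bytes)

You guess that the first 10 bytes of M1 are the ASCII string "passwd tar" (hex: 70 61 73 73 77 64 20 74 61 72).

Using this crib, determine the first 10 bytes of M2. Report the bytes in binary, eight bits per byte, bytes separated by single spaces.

First, C1 ⊕ C2 = (M1 ⊕ K) ⊕ (M2 ⊕ K) = M1 ⊕ M2, so the key drops out. Then M2 = (M1 ⊕ M2) ⊕ M1 over the first 10 bytes.
byte 0: (b1 ⊕ 73) ⊕ 70 = c2 ⊕ 70 = b2
byte 1: (b1 ⊕ 3a) ⊕ 61 = 8b ⊕ 61 = ea
byte 2: (2f ⊕ 5b) ⊕ 73 = 74 ⊕ 73 = 07
byte 3: (7f ⊕ 2e) ⊕ 73 = 51 ⊕ 73 = 22
byte 4: (92 ⊕ 2c) ⊕ 77 = be ⊕ 77 = c9
byte 5: (70 ⊕ ac) ⊕ 64 = dc ⊕ 64 = b8
byte 6: (9c ⊕ 85) ⊕ 20 = 19 ⊕ 20 = 39
byte 7: (9a ⊕ 80) ⊕ 74 = 1a ⊕ 74 = 6e
byte 8: (d9 ⊕ 29) ⊕ 61 = f0 ⊕ 61 = 91
byte 9: (16 ⊕ 3b) ⊕ 72 = 2d ⊕ 72 = 5f

10110010 11101010 00000111 00100010 11001001 10111000 00111001 01101110 10010001 01011111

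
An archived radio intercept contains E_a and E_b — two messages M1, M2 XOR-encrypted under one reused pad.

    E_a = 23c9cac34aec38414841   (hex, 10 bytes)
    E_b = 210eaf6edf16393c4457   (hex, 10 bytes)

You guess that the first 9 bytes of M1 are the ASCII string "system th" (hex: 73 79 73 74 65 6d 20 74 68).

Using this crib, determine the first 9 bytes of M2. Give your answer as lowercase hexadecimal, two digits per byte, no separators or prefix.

71be16d9f097210964

First, E_a ⊕ E_b = (M1 ⊕ K) ⊕ (M2 ⊕ K) = M1 ⊕ M2, so the key drops out. Then M2 = (M1 ⊕ M2) ⊕ M1 over the first 9 bytes.
byte 0: (23 XOR 21) XOR 73 = 02 XOR 73 = 71
byte 1: (c9 XOR 0e) XOR 79 = c7 XOR 79 = be
byte 2: (ca XOR af) XOR 73 = 65 XOR 73 = 16
byte 3: (c3 XOR 6e) XOR 74 = ad XOR 74 = d9
byte 4: (4a XOR df) XOR 65 = 95 XOR 65 = f0
byte 5: (ec XOR 16) XOR 6d = fa XOR 6d = 97
byte 6: (38 XOR 39) XOR 20 = 01 XOR 20 = 21
byte 7: (41 XOR 3c) XOR 74 = 7d XOR 74 = 09
byte 8: (48 XOR 44) XOR 68 = 0c XOR 68 = 64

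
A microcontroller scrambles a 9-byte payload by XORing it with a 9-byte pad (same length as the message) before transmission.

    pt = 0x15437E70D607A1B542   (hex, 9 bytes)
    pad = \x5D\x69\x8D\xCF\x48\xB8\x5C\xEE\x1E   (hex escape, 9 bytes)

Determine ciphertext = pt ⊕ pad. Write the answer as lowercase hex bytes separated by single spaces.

48 2a f3 bf 9e bf fd 5b 5c

15 ⊕ 5d = 48
43 ⊕ 69 = 2a
7e ⊕ 8d = f3
70 ⊕ cf = bf
d6 ⊕ 48 = 9e
07 ⊕ b8 = bf
a1 ⊕ 5c = fd
b5 ⊕ ee = 5b
42 ⊕ 1e = 5c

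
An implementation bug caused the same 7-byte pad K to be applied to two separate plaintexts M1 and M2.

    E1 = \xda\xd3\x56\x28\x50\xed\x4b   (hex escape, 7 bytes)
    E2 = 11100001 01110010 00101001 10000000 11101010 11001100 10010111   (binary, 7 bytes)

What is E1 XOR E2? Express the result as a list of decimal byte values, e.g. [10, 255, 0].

E1 ⊕ E2 = (M1 ⊕ K) ⊕ (M2 ⊕ K) = M1 ⊕ M2 — the shared key cancels under XOR.
byte 0: 218 ⊕ 225 =  59
byte 1: 211 ⊕ 114 = 161
byte 2:  86 ⊕  41 = 127
byte 3:  40 ⊕ 128 = 168
byte 4:  80 ⊕ 234 = 186
byte 5: 237 ⊕ 204 =  33
byte 6:  75 ⊕ 151 = 220

[59, 161, 127, 168, 186, 33, 220]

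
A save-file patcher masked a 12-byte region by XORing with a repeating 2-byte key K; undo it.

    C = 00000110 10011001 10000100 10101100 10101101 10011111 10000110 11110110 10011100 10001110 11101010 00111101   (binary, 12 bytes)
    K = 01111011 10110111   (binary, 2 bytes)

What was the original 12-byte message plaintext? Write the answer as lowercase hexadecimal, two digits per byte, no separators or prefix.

The 2-byte key repeats, so the effective keystream is 7b b7 7b b7 7b b7 7b b7 7b b7 7b b7.
byte 0: 06 ^ 7b = 7d
byte 1: 99 ^ b7 = 2e
byte 2: 84 ^ 7b = ff
byte 3: ac ^ b7 = 1b
byte 4: ad ^ 7b = d6
byte 5: 9f ^ b7 = 28
byte 6: 86 ^ 7b = fd
byte 7: f6 ^ b7 = 41
byte 8: 9c ^ 7b = e7
byte 9: 8e ^ b7 = 39
byte 10: ea ^ 7b = 91
byte 11: 3d ^ b7 = 8a

7d2eff1bd628fd41e739918a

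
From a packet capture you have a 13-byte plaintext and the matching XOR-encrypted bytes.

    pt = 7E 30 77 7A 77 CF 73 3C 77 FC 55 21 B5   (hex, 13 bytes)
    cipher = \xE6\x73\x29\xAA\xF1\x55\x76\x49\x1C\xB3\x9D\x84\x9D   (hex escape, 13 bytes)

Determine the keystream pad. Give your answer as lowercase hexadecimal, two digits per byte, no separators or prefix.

Since cipher = pt ⊕ pad, XORing both sides with pt gives pad = pt ⊕ cipher.
byte 0: 7e ^ e6 = 98
byte 1: 30 ^ 73 = 43
byte 2: 77 ^ 29 = 5e
byte 3: 7a ^ aa = d0
byte 4: 77 ^ f1 = 86
byte 5: cf ^ 55 = 9a
byte 6: 73 ^ 76 = 05
byte 7: 3c ^ 49 = 75
byte 8: 77 ^ 1c = 6b
byte 9: fc ^ b3 = 4f
byte 10: 55 ^ 9d = c8
byte 11: 21 ^ 84 = a5
byte 12: b5 ^ 9d = 28

98435ed0869a05756b4fc8a528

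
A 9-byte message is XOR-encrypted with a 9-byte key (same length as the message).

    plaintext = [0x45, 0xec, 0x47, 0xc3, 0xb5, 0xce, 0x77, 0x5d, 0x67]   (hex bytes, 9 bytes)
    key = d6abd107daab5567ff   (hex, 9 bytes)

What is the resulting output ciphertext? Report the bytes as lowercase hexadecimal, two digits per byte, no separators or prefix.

934796c46f65223a98

XOR is its own inverse, so applying the key byte-wise gives the result directly.
byte 0: 01000101 XOR 11010110 = 10010011
byte 1: 11101100 XOR 10101011 = 01000111
byte 2: 01000111 XOR 11010001 = 10010110
byte 3: 11000011 XOR 00000111 = 11000100
byte 4: 10110101 XOR 11011010 = 01101111
byte 5: 11001110 XOR 10101011 = 01100101
byte 6: 01110111 XOR 01010101 = 00100010
byte 7: 01011101 XOR 01100111 = 00111010
byte 8: 01100111 XOR 11111111 = 10011000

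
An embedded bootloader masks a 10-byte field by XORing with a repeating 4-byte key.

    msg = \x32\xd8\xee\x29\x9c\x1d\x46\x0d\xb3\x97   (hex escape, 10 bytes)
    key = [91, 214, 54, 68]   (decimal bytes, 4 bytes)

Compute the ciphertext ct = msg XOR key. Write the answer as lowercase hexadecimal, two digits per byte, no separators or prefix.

The 4-byte key repeats, so the effective keystream is 5b d6 36 44 5b d6 36 44 5b d6.
byte 0:  50 ⊕  91 = 105
byte 1: 216 ⊕ 214 =  14
byte 2: 238 ⊕  54 = 216
byte 3:  41 ⊕  68 = 109
byte 4: 156 ⊕  91 = 199
byte 5:  29 ⊕ 214 = 203
byte 6:  70 ⊕  54 = 112
byte 7:  13 ⊕  68 =  73
byte 8: 179 ⊕  91 = 232
byte 9: 151 ⊕ 214 =  65

690ed86dc7cb7049e841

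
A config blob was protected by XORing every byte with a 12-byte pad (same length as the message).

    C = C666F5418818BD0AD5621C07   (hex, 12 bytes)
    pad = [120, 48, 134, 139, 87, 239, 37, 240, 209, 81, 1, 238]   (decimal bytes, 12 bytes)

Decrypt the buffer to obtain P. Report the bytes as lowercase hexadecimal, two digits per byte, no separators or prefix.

XOR is its own inverse, so applying the key byte-wise gives the result directly.
c6 XOR 78 = be
66 XOR 30 = 56
f5 XOR 86 = 73
41 XOR 8b = ca
88 XOR 57 = df
18 XOR ef = f7
bd XOR 25 = 98
0a XOR f0 = fa
d5 XOR d1 = 04
62 XOR 51 = 33
1c XOR 01 = 1d
07 XOR ee = e9

be5673cadff798fa04331de9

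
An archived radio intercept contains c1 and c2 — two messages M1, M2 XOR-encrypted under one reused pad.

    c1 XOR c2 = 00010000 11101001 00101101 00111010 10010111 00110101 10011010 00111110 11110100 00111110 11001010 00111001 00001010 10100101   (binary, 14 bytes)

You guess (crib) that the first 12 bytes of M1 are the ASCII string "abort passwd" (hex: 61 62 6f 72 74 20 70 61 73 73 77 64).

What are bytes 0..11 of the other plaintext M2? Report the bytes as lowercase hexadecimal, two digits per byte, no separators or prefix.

Since c1 ⊕ c2 = M1 ⊕ M2, XORing with the guessed M1 bytes yields the corresponding M2 bytes: M2 = (c1 ⊕ c2) ⊕ M1.
10 ⊕ 61 = 71
e9 ⊕ 62 = 8b
2d ⊕ 6f = 42
3a ⊕ 72 = 48
97 ⊕ 74 = e3
35 ⊕ 20 = 15
9a ⊕ 70 = ea
3e ⊕ 61 = 5f
f4 ⊕ 73 = 87
3e ⊕ 73 = 4d
ca ⊕ 77 = bd
39 ⊕ 64 = 5d

718b4248e315ea5f874dbd5d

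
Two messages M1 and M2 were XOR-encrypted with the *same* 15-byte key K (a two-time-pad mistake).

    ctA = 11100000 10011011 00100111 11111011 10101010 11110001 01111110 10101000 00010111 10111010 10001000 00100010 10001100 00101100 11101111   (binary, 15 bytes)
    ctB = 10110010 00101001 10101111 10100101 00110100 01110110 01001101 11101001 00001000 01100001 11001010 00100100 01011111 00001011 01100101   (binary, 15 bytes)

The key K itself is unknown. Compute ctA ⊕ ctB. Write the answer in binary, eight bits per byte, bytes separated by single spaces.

ctA ⊕ ctB = (M1 ⊕ K) ⊕ (M2 ⊕ K) = M1 ⊕ M2 — the shared key cancels under XOR.
byte 0: e0 ^ b2 = 52
byte 1: 9b ^ 29 = b2
byte 2: 27 ^ af = 88
byte 3: fb ^ a5 = 5e
byte 4: aa ^ 34 = 9e
byte 5: f1 ^ 76 = 87
byte 6: 7e ^ 4d = 33
byte 7: a8 ^ e9 = 41
byte 8: 17 ^ 08 = 1f
byte 9: ba ^ 61 = db
byte 10: 88 ^ ca = 42
byte 11: 22 ^ 24 = 06
byte 12: 8c ^ 5f = d3
byte 13: 2c ^ 0b = 27
byte 14: ef ^ 65 = 8a

01010010 10110010 10001000 01011110 10011110 10000111 00110011 01000001 00011111 11011011 01000010 00000110 11010011 00100111 10001010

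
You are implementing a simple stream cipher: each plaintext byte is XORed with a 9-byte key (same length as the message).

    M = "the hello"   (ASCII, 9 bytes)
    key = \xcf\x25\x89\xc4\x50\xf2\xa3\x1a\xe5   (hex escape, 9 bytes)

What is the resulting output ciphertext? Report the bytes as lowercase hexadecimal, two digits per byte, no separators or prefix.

bb4dece43897cf768a

74 ⊕ cf = bb
68 ⊕ 25 = 4d
65 ⊕ 89 = ec
20 ⊕ c4 = e4
68 ⊕ 50 = 38
65 ⊕ f2 = 97
6c ⊕ a3 = cf
6c ⊕ 1a = 76
6f ⊕ e5 = 8a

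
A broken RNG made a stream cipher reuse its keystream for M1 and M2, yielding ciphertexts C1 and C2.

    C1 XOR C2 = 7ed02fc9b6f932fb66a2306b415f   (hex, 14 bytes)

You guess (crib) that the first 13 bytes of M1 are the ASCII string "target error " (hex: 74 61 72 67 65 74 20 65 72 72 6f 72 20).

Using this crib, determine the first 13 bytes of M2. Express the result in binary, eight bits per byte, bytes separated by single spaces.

Since C1 ⊕ C2 = M1 ⊕ M2, XORing with the guessed M1 bytes yields the corresponding M2 bytes: M2 = (C1 ⊕ C2) ⊕ M1.
01111110 XOR 01110100 = 00001010
11010000 XOR 01100001 = 10110001
00101111 XOR 01110010 = 01011101
11001001 XOR 01100111 = 10101110
10110110 XOR 01100101 = 11010011
11111001 XOR 01110100 = 10001101
00110010 XOR 00100000 = 00010010
11111011 XOR 01100101 = 10011110
01100110 XOR 01110010 = 00010100
10100010 XOR 01110010 = 11010000
00110000 XOR 01101111 = 01011111
01101011 XOR 01110010 = 00011001
01000001 XOR 00100000 = 01100001

00001010 10110001 01011101 10101110 11010011 10001101 00010010 10011110 00010100 11010000 01011111 00011001 01100001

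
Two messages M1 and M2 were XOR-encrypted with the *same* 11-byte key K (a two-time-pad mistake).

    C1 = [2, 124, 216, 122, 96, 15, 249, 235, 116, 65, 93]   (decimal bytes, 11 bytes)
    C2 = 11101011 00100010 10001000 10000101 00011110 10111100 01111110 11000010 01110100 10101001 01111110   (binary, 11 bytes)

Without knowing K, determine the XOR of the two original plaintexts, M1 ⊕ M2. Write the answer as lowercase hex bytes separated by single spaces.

C1 ⊕ C2 = (M1 ⊕ K) ⊕ (M2 ⊕ K) = M1 ⊕ M2 — the shared key cancels under XOR.
02 xor eb = e9
7c xor 22 = 5e
d8 xor 88 = 50
7a xor 85 = ff
60 xor 1e = 7e
0f xor bc = b3
f9 xor 7e = 87
eb xor c2 = 29
74 xor 74 = 00
41 xor a9 = e8
5d xor 7e = 23

e9 5e 50 ff 7e b3 87 29 00 e8 23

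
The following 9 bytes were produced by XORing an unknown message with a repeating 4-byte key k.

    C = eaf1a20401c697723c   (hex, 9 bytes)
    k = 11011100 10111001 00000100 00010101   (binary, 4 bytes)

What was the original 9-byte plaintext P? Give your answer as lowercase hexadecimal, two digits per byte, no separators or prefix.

3648a611dd7f9367e0

The 4-byte key repeats, so the effective keystream is dc b9 04 15 dc b9 04 15 dc.
byte 0: 11101010 XOR 11011100 = 00110110
byte 1: 11110001 XOR 10111001 = 01001000
byte 2: 10100010 XOR 00000100 = 10100110
byte 3: 00000100 XOR 00010101 = 00010001
byte 4: 00000001 XOR 11011100 = 11011101
byte 5: 11000110 XOR 10111001 = 01111111
byte 6: 10010111 XOR 00000100 = 10010011
byte 7: 01110010 XOR 00010101 = 01100111
byte 8: 00111100 XOR 11011100 = 11100000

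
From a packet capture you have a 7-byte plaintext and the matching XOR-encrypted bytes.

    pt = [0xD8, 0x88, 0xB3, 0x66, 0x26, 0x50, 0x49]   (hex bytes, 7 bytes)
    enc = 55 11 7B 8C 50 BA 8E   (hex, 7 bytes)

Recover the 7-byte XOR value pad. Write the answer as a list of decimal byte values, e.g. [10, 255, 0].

Since enc = pt ⊕ pad, XORing both sides with pt gives pad = pt ⊕ enc.
byte 0: d8 ^ 55 = 8d
byte 1: 88 ^ 11 = 99
byte 2: b3 ^ 7b = c8
byte 3: 66 ^ 8c = ea
byte 4: 26 ^ 50 = 76
byte 5: 50 ^ ba = ea
byte 6: 49 ^ 8e = c7

[141, 153, 200, 234, 118, 234, 199]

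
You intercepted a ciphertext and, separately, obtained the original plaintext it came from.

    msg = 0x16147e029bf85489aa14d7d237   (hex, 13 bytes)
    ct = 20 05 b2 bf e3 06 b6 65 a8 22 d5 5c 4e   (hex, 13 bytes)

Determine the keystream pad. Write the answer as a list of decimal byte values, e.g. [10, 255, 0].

Since ct = msg ⊕ pad, XORing both sides with msg gives pad = msg ⊕ ct.
byte 0: 16 ^ 20 = 36
byte 1: 14 ^ 05 = 11
byte 2: 7e ^ b2 = cc
byte 3: 02 ^ bf = bd
byte 4: 9b ^ e3 = 78
byte 5: f8 ^ 06 = fe
byte 6: 54 ^ b6 = e2
byte 7: 89 ^ 65 = ec
byte 8: aa ^ a8 = 02
byte 9: 14 ^ 22 = 36
byte 10: d7 ^ d5 = 02
byte 11: d2 ^ 5c = 8e
byte 12: 37 ^ 4e = 79

[54, 17, 204, 189, 120, 254, 226, 236, 2, 54, 2, 142, 121]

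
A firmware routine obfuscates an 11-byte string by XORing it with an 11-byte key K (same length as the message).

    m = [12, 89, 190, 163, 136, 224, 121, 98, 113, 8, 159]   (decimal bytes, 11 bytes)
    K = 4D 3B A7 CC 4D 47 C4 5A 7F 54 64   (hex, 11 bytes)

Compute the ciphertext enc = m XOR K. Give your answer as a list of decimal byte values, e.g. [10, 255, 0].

XOR is its own inverse, so applying the key byte-wise gives the result directly.
byte 0:  12 ^  77 =  65
byte 1:  89 ^  59 =  98
byte 2: 190 ^ 167 =  25
byte 3: 163 ^ 204 = 111
byte 4: 136 ^  77 = 197
byte 5: 224 ^  71 = 167
byte 6: 121 ^ 196 = 189
byte 7:  98 ^  90 =  56
byte 8: 113 ^ 127 =  14
byte 9:   8 ^  84 =  92
byte 10: 159 ^ 100 = 251

[65, 98, 25, 111, 197, 167, 189, 56, 14, 92, 251]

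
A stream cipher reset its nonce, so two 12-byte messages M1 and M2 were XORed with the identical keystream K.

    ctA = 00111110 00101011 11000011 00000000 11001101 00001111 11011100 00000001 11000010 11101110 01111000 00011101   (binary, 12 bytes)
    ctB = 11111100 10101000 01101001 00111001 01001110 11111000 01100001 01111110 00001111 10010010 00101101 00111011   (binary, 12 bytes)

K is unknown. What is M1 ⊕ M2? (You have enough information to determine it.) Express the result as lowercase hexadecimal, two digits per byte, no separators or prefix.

c283aa3983f7bd7fcd7c5526

ctA ⊕ ctB = (M1 ⊕ K) ⊕ (M2 ⊕ K) = M1 ⊕ M2 — the shared key cancels under XOR.
00111110 ^ 11111100 = 11000010
00101011 ^ 10101000 = 10000011
11000011 ^ 01101001 = 10101010
00000000 ^ 00111001 = 00111001
11001101 ^ 01001110 = 10000011
00001111 ^ 11111000 = 11110111
11011100 ^ 01100001 = 10111101
00000001 ^ 01111110 = 01111111
11000010 ^ 00001111 = 11001101
11101110 ^ 10010010 = 01111100
01111000 ^ 00101101 = 01010101
00011101 ^ 00111011 = 00100110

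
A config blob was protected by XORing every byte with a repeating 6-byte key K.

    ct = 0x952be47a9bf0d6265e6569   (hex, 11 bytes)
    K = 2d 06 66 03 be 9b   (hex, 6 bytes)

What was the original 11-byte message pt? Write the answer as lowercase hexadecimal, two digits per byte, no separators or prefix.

The 6-byte key repeats, so the effective keystream is 2d 06 66 03 be 9b 2d 06 66 03 be.
byte 0: 10010101 ^ 00101101 = 10111000
byte 1: 00101011 ^ 00000110 = 00101101
byte 2: 11100100 ^ 01100110 = 10000010
byte 3: 01111010 ^ 00000011 = 01111001
byte 4: 10011011 ^ 10111110 = 00100101
byte 5: 11110000 ^ 10011011 = 01101011
byte 6: 11010110 ^ 00101101 = 11111011
byte 7: 00100110 ^ 00000110 = 00100000
byte 8: 01011110 ^ 01100110 = 00111000
byte 9: 01100101 ^ 00000011 = 01100110
byte 10: 01101001 ^ 10111110 = 11010111

b82d8279256bfb203866d7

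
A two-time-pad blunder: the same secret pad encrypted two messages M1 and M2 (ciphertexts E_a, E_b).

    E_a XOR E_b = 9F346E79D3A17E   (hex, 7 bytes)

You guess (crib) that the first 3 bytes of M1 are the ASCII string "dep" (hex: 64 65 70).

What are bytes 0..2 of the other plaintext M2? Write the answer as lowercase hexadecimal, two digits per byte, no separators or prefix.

fb511e

Since E_a ⊕ E_b = M1 ⊕ M2, XORing with the guessed M1 bytes yields the corresponding M2 bytes: M2 = (E_a ⊕ E_b) ⊕ M1.
9f ⊕ 64 = fb
34 ⊕ 65 = 51
6e ⊕ 70 = 1e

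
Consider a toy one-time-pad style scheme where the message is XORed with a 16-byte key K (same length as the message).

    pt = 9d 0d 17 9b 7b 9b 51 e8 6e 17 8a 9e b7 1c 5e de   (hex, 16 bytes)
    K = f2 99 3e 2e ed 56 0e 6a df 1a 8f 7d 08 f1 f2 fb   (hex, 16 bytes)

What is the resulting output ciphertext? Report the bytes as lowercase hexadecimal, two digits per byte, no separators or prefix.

XOR is its own inverse, so applying the key byte-wise gives the result directly.
byte 0: 9d ⊕ f2 = 6f
byte 1: 0d ⊕ 99 = 94
byte 2: 17 ⊕ 3e = 29
byte 3: 9b ⊕ 2e = b5
byte 4: 7b ⊕ ed = 96
byte 5: 9b ⊕ 56 = cd
byte 6: 51 ⊕ 0e = 5f
byte 7: e8 ⊕ 6a = 82
byte 8: 6e ⊕ df = b1
byte 9: 17 ⊕ 1a = 0d
byte 10: 8a ⊕ 8f = 05
byte 11: 9e ⊕ 7d = e3
byte 12: b7 ⊕ 08 = bf
byte 13: 1c ⊕ f1 = ed
byte 14: 5e ⊕ f2 = ac
byte 15: de ⊕ fb = 25

6f9429b596cd5f82b10d05e3bfedac25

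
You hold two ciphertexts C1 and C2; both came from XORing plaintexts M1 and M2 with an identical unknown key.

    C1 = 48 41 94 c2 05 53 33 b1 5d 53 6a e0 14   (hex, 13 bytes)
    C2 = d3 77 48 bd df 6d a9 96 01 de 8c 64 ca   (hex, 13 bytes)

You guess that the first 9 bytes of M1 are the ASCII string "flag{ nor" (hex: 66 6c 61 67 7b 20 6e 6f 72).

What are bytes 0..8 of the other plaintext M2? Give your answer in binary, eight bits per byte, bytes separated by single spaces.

11111101 01011010 10111101 00011000 10100001 00011110 11110100 01001000 00101110

First, C1 ⊕ C2 = (M1 ⊕ K) ⊕ (M2 ⊕ K) = M1 ⊕ M2, so the key drops out. Then M2 = (M1 ⊕ M2) ⊕ M1 over the first 9 bytes.
byte 0: (48 ^ d3) ^ 66 = 9b ^ 66 = fd
byte 1: (41 ^ 77) ^ 6c = 36 ^ 6c = 5a
byte 2: (94 ^ 48) ^ 61 = dc ^ 61 = bd
byte 3: (c2 ^ bd) ^ 67 = 7f ^ 67 = 18
byte 4: (05 ^ df) ^ 7b = da ^ 7b = a1
byte 5: (53 ^ 6d) ^ 20 = 3e ^ 20 = 1e
byte 6: (33 ^ a9) ^ 6e = 9a ^ 6e = f4
byte 7: (b1 ^ 96) ^ 6f = 27 ^ 6f = 48
byte 8: (5d ^ 01) ^ 72 = 5c ^ 72 = 2e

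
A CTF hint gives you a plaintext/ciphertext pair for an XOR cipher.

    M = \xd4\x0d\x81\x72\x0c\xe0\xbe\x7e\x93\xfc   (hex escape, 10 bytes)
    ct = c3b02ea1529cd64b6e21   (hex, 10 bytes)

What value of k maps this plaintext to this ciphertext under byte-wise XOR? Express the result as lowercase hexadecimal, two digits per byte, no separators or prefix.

Since ct = M ⊕ k, XORing both sides with M gives k = M ⊕ ct.
212 xor 195 =  23
 13 xor 176 = 189
129 xor  46 = 175
114 xor 161 = 211
 12 xor  82 =  94
224 xor 156 = 124
190 xor 214 = 104
126 xor  75 =  53
147 xor 110 = 253
252 xor  33 = 221

17bdafd35e7c6835fddd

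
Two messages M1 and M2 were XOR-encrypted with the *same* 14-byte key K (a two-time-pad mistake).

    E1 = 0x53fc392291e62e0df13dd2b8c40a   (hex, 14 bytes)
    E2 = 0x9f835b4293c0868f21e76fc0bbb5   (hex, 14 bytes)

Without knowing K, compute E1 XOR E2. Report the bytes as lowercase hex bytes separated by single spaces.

cc 7f 62 60 02 26 a8 82 d0 da bd 78 7f bf

E1 ⊕ E2 = (M1 ⊕ K) ⊕ (M2 ⊕ K) = M1 ⊕ M2 — the shared key cancels under XOR.
01010011 ^ 10011111 = 11001100
11111100 ^ 10000011 = 01111111
00111001 ^ 01011011 = 01100010
00100010 ^ 01000010 = 01100000
10010001 ^ 10010011 = 00000010
11100110 ^ 11000000 = 00100110
00101110 ^ 10000110 = 10101000
00001101 ^ 10001111 = 10000010
11110001 ^ 00100001 = 11010000
00111101 ^ 11100111 = 11011010
11010010 ^ 01101111 = 10111101
10111000 ^ 11000000 = 01111000
11000100 ^ 10111011 = 01111111
00001010 ^ 10110101 = 10111111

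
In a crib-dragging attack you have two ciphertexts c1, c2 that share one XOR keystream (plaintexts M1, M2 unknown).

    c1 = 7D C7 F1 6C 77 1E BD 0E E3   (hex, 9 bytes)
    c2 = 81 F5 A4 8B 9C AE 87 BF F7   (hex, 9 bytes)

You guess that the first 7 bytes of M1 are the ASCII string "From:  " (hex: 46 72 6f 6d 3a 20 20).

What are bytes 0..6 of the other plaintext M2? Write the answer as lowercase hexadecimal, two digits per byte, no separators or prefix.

ba403a8ad1901a

First, c1 ⊕ c2 = (M1 ⊕ K) ⊕ (M2 ⊕ K) = M1 ⊕ M2, so the key drops out. Then M2 = (M1 ⊕ M2) ⊕ M1 over the first 7 bytes.
byte 0: (7d xor 81) xor 46 = fc xor 46 = ba
byte 1: (c7 xor f5) xor 72 = 32 xor 72 = 40
byte 2: (f1 xor a4) xor 6f = 55 xor 6f = 3a
byte 3: (6c xor 8b) xor 6d = e7 xor 6d = 8a
byte 4: (77 xor 9c) xor 3a = eb xor 3a = d1
byte 5: (1e xor ae) xor 20 = b0 xor 20 = 90
byte 6: (bd xor 87) xor 20 = 3a xor 20 = 1a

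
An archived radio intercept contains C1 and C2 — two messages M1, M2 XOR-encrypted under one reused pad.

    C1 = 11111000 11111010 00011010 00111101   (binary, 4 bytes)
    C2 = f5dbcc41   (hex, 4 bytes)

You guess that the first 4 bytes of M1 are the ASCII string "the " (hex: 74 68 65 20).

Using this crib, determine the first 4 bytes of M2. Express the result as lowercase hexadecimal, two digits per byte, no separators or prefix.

7949b35c

First, C1 ⊕ C2 = (M1 ⊕ K) ⊕ (M2 ⊕ K) = M1 ⊕ M2, so the key drops out. Then M2 = (M1 ⊕ M2) ⊕ M1 over the first 4 bytes.
byte 0: (f8 ⊕ f5) ⊕ 74 = 0d ⊕ 74 = 79
byte 1: (fa ⊕ db) ⊕ 68 = 21 ⊕ 68 = 49
byte 2: (1a ⊕ cc) ⊕ 65 = d6 ⊕ 65 = b3
byte 3: (3d ⊕ 41) ⊕ 20 = 7c ⊕ 20 = 5c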